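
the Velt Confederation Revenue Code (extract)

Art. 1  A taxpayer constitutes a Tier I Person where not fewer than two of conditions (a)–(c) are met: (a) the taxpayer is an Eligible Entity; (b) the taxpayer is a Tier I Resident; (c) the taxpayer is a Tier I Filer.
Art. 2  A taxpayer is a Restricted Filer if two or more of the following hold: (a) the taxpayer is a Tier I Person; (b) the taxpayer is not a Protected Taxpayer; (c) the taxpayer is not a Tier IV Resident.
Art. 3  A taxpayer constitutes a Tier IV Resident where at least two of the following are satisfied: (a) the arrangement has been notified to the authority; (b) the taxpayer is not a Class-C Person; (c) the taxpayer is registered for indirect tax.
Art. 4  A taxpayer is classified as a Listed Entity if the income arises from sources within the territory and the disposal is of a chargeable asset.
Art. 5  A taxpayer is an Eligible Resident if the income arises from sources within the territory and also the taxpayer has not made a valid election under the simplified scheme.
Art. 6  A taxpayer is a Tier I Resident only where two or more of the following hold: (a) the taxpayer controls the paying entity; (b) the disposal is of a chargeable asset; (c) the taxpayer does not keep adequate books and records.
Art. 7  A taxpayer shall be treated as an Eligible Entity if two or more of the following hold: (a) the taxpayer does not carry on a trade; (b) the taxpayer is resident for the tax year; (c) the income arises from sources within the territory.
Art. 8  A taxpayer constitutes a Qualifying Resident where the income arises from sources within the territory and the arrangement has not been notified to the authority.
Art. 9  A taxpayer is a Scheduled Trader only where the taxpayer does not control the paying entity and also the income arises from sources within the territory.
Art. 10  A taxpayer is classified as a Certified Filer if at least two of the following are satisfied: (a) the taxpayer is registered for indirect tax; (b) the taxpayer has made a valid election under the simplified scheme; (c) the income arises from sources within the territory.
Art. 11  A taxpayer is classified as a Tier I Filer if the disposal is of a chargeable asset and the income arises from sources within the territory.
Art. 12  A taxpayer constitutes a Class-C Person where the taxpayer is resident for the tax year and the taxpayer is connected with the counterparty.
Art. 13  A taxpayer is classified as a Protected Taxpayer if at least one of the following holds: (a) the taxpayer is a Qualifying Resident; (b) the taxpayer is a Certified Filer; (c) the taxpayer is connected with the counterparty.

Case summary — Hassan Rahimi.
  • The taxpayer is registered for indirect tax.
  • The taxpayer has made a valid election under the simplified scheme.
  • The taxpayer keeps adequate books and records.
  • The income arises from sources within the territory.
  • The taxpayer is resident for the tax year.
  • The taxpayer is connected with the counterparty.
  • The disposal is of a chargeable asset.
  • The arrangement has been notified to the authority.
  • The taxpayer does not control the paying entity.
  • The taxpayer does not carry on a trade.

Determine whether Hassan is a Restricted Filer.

No

Under article 7: the taxpayer does not carry on a trade? yes; the taxpayer is resident for the tax year? yes; the income arises from sources within the territory? yes — 3 of 3 hold (need ≥2) → satisfied.
Under article 6: the taxpayer controls the paying entity? no; the disposal is of a chargeable asset? yes; the taxpayer does not keep adequate books and records? no — 1 of 3 hold (need ≥2) → not satisfied.
Under article 11: the disposal is of a chargeable asset? yes; and the income arises from sources within the territory? yes. So the taxpayer is a Tier I Filer.
Under article 1: Eligible Entity (article 7)? yes; Tier I Resident (article 6)? no; Tier I Filer (article 11)? yes — 2 of 3 hold (need ≥2) → satisfied.
Under article 8: the income arises from sources within the territory? yes; and the arrangement has not been notified to the authority? no. So the taxpayer is not a Qualifying Resident.
Under article 10: the taxpayer is registered for indirect tax? yes; the taxpayer has made a valid election under the simplified scheme? yes; the income arises from sources within the territory? yes — 3 of 3 hold (need ≥2) → satisfied.
Under article 13: Qualifying Resident (article 8)? no; or Certified Filer (article 10)? yes; or the taxpayer is connected with the counterparty? yes. So the taxpayer is a Protected Taxpayer.
Under article 12: the taxpayer is resident for the tax year? yes; and the taxpayer is connected with the counterparty? yes. So the taxpayer is a Class-C Person.
Under article 3: the arrangement has been notified to the authority? yes; not a Class-C Person (article 12)? no; the taxpayer is registered for indirect tax? yes — 2 of 3 hold (need ≥2) → satisfied.
Under article 2: Tier I Person (article 1)? yes; not a Protected Taxpayer (article 13)? no; not a Tier IV Resident (article 3)? no — 1 of 3 hold (need ≥2) → not satisfied.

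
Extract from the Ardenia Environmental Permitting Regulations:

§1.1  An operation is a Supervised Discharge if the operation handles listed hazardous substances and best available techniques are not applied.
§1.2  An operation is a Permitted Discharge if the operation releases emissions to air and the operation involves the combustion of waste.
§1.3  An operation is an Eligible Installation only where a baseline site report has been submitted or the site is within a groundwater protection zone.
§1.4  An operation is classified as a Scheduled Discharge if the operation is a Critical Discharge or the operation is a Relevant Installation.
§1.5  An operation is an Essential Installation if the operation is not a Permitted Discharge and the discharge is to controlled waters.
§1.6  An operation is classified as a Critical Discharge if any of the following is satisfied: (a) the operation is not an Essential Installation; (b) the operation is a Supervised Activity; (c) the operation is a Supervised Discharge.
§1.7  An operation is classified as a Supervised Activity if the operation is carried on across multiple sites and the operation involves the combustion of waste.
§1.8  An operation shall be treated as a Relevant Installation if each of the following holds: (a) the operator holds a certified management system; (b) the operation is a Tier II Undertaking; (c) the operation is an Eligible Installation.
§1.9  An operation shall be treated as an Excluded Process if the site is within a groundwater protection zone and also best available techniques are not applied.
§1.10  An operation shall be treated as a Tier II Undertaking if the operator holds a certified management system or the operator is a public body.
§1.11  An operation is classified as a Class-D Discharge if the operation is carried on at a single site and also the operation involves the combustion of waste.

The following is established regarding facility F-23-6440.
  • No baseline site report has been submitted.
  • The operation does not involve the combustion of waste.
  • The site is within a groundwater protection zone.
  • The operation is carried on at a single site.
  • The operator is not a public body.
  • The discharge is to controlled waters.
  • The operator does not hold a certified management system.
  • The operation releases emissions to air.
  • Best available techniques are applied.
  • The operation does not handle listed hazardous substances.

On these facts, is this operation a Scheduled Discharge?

No

Under §1.2: the operation releases emissions to air? yes; and the operation involves the combustion of waste? no. So the operation is not a Permitted Discharge.
Under §1.5: not a Permitted Discharge (§1.2)? yes; and the discharge is to controlled waters? yes. So the operation is an Essential Installation.
Under §1.7: the operation is carried on across multiple sites? no; and the operation involves the combustion of waste? no. So the operation is not a Supervised Activity.
Under §1.1: the operation handles listed hazardous substances? no; and best available techniques are not applied? no. So the operation is not a Supervised Discharge.
Under §1.6: not an Essential Installation (§1.5)? no; or Supervised Activity (§1.7)? no; or Supervised Discharge (§1.1)? no. So the operation is not a Critical Discharge.
Under §1.10: the operator holds a certified management system? no; or the operator is a public body? no. So the operation is not a Tier II Undertaking.
Under §1.3: a baseline site report has been submitted? no; or the site is within a groundwater protection zone? yes. So the operation is an Eligible Installation.
Under §1.8: the operator holds a certified management system? no; and Tier II Undertaking (§1.10)? no; and Eligible Installation (§1.3)? yes. So the operation is not a Relevant Installation.
Under §1.4: Critical Discharge (§1.6)? no; or Relevant Installation (§1.8)? no. So the operation is not a Scheduled Discharge.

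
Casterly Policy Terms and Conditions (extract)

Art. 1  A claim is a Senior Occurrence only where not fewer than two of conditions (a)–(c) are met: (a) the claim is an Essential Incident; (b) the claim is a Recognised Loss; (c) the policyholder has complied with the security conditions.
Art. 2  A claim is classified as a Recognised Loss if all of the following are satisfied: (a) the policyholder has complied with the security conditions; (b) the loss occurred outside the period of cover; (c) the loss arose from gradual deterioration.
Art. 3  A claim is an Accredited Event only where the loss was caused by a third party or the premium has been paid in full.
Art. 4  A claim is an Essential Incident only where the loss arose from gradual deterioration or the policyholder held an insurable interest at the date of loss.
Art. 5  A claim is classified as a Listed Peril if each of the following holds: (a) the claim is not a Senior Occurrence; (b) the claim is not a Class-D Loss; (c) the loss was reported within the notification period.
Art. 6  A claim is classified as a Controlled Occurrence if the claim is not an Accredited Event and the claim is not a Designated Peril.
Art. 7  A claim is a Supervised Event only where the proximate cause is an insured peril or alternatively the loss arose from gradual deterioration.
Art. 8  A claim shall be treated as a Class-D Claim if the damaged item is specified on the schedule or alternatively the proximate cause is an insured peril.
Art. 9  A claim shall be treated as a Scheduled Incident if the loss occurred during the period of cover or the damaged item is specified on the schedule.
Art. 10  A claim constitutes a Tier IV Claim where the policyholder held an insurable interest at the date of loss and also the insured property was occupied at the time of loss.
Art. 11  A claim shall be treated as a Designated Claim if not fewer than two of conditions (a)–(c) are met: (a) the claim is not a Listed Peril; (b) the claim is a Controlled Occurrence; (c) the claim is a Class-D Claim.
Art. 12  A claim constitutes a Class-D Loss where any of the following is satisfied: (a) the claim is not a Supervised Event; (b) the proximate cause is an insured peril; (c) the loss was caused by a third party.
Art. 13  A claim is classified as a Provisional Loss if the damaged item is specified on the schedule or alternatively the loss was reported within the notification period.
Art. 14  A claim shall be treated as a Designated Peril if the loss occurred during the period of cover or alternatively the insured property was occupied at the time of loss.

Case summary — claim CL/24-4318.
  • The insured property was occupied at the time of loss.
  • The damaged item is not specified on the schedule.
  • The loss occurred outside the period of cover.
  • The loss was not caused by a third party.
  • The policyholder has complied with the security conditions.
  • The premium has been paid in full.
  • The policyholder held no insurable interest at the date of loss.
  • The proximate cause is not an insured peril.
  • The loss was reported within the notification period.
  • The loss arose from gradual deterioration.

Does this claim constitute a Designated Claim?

No

article 4 — Essential Incident: [the loss arose from gradual deterioration? yes] OR [the policyholder held an insurable interest at the date of loss? no] → satisfied.
article 2 — Recognised Loss: [the policyholder has complied with the security conditions? yes] AND [the loss occurred outside the period of cover? yes] AND [the loss arose from gradual deterioration? yes] → satisfied.
article 1 — Senior Occurrence: Essential Incident (article 4)? yes; Recognised Loss (article 2)? yes; the policyholder has complied with the security conditions? yes — 3 of 3 hold (need ≥2) → satisfied.
article 7 — Supervised Event: [the proximate cause is an insured peril? no] OR [the loss arose from gradual deterioration? yes] → satisfied.
article 12 — Class-D Loss: [not a Supervised Event (article 7)? no] OR [the proximate cause is an insured peril? no] OR [the loss was caused by a third party? no] → not satisfied.
article 5 — Listed Peril: [not a Senior Occurrence (article 1)? no] AND [not a Class-D Loss (article 12)? yes] AND [the loss was reported within the notification period? yes] → not satisfied.
article 3 — Accredited Event: [the loss was caused by a third party? no] OR [the premium has been paid in full? yes] → satisfied.
article 14 — Designated Peril: [the loss occurred during the period of cover? no] OR [the insured property was occupied at the time of loss? yes] → satisfied.
article 6 — Controlled Occurrence: [not an Accredited Event (article 3)? no] AND [not a Designated Peril (article 14)? no] → not satisfied.
article 8 — Class-D Claim: [the damaged item is specified on the schedule? no] OR [the proximate cause is an insured peril? no] → not satisfied.
article 11 — Designated Claim: not a Listed Peril (article 5)? yes; Controlled Occurrence (article 6)? no; Class-D Claim (article 8)? no — 1 of 3 hold (need ≥2) → not satisfied.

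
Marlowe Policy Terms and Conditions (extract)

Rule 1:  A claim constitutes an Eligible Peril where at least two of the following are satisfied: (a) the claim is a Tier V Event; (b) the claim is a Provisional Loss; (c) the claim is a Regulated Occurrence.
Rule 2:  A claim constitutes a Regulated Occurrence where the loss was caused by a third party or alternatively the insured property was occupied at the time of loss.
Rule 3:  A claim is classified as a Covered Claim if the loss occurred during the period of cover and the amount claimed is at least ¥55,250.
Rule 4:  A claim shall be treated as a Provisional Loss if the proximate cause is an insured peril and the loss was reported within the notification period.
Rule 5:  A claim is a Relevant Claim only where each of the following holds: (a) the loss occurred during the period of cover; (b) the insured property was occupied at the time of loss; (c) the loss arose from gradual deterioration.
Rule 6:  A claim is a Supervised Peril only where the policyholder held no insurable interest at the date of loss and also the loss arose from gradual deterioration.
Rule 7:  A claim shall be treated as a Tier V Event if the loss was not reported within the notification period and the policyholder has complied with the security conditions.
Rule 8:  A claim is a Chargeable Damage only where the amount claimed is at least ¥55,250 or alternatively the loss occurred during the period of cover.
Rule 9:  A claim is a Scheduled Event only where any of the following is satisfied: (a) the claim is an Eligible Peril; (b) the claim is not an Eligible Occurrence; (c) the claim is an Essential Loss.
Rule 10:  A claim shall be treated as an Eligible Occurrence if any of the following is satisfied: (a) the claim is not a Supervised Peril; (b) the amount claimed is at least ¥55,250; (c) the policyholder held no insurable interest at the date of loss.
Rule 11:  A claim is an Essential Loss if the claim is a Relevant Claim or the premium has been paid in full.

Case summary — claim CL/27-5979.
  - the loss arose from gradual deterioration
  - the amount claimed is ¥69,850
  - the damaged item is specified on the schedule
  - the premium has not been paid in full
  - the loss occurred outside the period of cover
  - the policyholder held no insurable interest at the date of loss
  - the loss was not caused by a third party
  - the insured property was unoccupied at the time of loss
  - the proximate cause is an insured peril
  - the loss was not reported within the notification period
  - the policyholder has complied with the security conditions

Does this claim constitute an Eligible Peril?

Under rule 7: the loss was not reported within the notification period? yes; and the policyholder has complied with the security conditions? yes. So the claim is a Tier V Event.
Under rule 4: the proximate cause is an insured peril? yes; and the loss was reported within the notification period? no. So the claim is not a Provisional Loss.
Under rule 2: the loss was caused by a third party? no; or the insured property was occupied at the time of loss? no. So the claim is not a Regulated Occurrence.
Under rule 1: Tier V Event (rule 7)? yes; Provisional Loss (rule 4)? no; Regulated Occurrence (rule 2)? no — 1 of 3 hold (need ≥2) → not satisfied.

No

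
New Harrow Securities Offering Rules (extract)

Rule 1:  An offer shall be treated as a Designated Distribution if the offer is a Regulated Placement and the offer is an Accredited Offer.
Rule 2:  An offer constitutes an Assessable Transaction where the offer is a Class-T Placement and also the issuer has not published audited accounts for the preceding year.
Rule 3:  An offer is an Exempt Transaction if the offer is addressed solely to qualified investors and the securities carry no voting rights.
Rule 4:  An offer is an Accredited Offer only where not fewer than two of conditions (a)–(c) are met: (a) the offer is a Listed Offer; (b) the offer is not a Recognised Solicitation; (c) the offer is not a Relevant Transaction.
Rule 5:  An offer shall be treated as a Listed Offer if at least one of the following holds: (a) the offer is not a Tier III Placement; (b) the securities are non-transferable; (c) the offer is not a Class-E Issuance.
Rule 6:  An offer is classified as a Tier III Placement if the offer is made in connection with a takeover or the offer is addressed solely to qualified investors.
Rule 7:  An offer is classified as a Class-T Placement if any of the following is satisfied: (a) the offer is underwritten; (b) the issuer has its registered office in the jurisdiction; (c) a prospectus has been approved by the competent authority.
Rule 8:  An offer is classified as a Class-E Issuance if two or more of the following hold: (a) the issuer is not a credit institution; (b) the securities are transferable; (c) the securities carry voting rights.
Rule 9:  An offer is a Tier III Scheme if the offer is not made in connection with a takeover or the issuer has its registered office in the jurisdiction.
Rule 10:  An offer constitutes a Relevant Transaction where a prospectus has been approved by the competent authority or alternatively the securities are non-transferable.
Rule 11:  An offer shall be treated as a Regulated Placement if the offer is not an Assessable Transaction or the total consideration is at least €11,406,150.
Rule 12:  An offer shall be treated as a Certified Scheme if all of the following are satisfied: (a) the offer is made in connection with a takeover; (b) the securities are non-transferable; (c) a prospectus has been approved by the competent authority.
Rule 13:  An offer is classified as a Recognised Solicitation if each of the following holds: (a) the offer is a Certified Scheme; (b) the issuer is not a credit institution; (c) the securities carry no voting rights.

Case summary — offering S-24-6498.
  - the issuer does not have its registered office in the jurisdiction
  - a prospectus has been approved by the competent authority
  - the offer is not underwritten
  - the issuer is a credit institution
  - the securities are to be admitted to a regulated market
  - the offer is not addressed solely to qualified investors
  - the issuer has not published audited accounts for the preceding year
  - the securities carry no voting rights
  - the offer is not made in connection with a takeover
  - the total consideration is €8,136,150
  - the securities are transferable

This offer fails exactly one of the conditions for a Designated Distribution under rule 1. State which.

Regulated Placement

Under rule 7: the offer is underwritten? no; or the issuer has its registered office in the jurisdiction? no; or a prospectus has been approved by the competent authority? yes. So the offer is a Class-T Placement.
Under rule 2: Class-T Placement (rule 7)? yes; and the issuer has not published audited accounts for the preceding year? yes. So the offer is an Assessable Transaction.
Under rule 11: not an Assessable Transaction (rule 2)? no; or total consideration: €8,136,150 ≥ €11,406,150? no. So the offer is not a Regulated Placement.
Under rule 6: the offer is made in connection with a takeover? no; or the offer is addressed solely to qualified investors? no. So the offer is not a Tier III Placement.
Under rule 8: the issuer is not a credit institution? no; the securities are transferable? yes; the securities carry voting rights? no — 1 of 3 hold (need ≥2) → not satisfied.
Under rule 5: not a Tier III Placement (rule 6)? yes; or the securities are non-transferable? no; or not a Class-E Issuance (rule 8)? yes. So the offer is a Listed Offer.
Under rule 12: the offer is made in connection with a takeover? no; and the securities are non-transferable? no; and a prospectus has been approved by the competent authority? yes. So the offer is not a Certified Scheme.
Under rule 13: Certified Scheme (rule 12)? no; and the issuer is not a credit institution? no; and the securities carry no voting rights? yes. So the offer is not a Recognised Solicitation.
Under rule 10: a prospectus has been approved by the competent authority? yes; or the securities are non-transferable? no. So the offer is a Relevant Transaction.
Under rule 4: Listed Offer (rule 5)? yes; not a Recognised Solicitation (rule 13)? yes; not a Relevant Transaction (rule 10)? no — 2 of 3 hold (need ≥2) → satisfied.
Under rule 1: Regulated Placement (rule 11)? no; and Accredited Offer (rule 4)? yes. So the offer is not a Designated Distribution.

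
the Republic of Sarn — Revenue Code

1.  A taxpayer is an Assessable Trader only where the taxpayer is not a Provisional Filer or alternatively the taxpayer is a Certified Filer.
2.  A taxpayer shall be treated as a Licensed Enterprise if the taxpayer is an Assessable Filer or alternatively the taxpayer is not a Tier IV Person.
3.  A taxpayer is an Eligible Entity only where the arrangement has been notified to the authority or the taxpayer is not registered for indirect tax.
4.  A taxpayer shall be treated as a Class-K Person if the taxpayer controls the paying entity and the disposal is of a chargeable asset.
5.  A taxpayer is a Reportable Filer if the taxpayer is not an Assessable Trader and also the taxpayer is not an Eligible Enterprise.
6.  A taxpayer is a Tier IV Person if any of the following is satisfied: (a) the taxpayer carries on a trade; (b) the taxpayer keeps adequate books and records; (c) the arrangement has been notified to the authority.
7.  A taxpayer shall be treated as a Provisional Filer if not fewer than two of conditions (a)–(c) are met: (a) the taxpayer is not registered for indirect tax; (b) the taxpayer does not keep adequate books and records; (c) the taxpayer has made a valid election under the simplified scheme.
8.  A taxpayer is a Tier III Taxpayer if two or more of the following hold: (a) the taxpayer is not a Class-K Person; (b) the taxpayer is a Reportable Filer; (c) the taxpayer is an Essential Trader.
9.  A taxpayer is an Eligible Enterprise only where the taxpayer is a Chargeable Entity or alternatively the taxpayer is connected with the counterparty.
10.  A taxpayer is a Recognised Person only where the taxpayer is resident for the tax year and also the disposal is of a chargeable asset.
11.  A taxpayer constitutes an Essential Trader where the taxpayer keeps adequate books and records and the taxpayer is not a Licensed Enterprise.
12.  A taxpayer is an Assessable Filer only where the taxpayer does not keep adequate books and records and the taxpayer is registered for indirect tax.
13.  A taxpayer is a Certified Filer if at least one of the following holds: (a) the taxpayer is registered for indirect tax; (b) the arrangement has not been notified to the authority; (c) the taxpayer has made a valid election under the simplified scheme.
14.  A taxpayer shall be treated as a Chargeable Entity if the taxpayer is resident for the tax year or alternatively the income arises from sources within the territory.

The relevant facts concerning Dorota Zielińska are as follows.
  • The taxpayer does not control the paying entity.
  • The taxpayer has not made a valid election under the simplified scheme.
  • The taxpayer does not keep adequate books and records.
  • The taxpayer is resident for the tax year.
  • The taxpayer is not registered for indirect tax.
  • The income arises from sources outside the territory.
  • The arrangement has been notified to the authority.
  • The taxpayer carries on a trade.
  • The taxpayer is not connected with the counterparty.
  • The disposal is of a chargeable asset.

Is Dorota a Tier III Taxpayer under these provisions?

No

paragraph 4 — Class-K Person: [the taxpayer controls the paying entity? no] AND [the disposal is of a chargeable asset? yes] → not satisfied.
paragraph 7 — Provisional Filer: the taxpayer is not registered for indirect tax? yes; the taxpayer does not keep adequate books and records? yes; the taxpayer has made a valid election under the simplified scheme? no — 2 of 3 hold (need ≥2) → satisfied.
paragraph 13 — Certified Filer: [the taxpayer is registered for indirect tax? no] OR [the arrangement has not been notified to the authority? no] OR [the taxpayer has made a valid election under the simplified scheme? no] → not satisfied.
paragraph 1 — Assessable Trader: [not a Provisional Filer (paragraph 7)? no] OR [Certified Filer (paragraph 13)? no] → not satisfied.
paragraph 14 — Chargeable Entity: [the taxpayer is resident for the tax year? yes] OR [the income arises from sources within the territory? no] → satisfied.
paragraph 9 — Eligible Enterprise: [Chargeable Entity (paragraph 14)? yes] OR [the taxpayer is connected with the counterparty? no] → satisfied.
paragraph 5 — Reportable Filer: [not an Assessable Trader (paragraph 1)? yes] AND [not an Eligible Enterprise (paragraph 9)? no] → not satisfied.
paragraph 12 — Assessable Filer: [the taxpayer does not keep adequate books and records? yes] AND [the taxpayer is registered for indirect tax? no] → not satisfied.
paragraph 6 — Tier IV Person: [the taxpayer carries on a trade? yes] OR [the taxpayer keeps adequate books and records? no] OR [the arrangement has been notified to the authority? yes] → satisfied.
paragraph 2 — Licensed Enterprise: [Assessable Filer (paragraph 12)? no] OR [not a Tier IV Person (paragraph 6)? no] → not satisfied.
paragraph 11 — Essential Trader: [the taxpayer keeps adequate books and records? no] AND [not a Licensed Enterprise (paragraph 2)? yes] → not satisfied.
paragraph 8 — Tier III Taxpayer: not a Class-K Person (paragraph 4)? yes; Reportable Filer (paragraph 5)? no; Essential Trader (paragraph 11)? no — 1 of 3 hold (need ≥2) → not satisfied.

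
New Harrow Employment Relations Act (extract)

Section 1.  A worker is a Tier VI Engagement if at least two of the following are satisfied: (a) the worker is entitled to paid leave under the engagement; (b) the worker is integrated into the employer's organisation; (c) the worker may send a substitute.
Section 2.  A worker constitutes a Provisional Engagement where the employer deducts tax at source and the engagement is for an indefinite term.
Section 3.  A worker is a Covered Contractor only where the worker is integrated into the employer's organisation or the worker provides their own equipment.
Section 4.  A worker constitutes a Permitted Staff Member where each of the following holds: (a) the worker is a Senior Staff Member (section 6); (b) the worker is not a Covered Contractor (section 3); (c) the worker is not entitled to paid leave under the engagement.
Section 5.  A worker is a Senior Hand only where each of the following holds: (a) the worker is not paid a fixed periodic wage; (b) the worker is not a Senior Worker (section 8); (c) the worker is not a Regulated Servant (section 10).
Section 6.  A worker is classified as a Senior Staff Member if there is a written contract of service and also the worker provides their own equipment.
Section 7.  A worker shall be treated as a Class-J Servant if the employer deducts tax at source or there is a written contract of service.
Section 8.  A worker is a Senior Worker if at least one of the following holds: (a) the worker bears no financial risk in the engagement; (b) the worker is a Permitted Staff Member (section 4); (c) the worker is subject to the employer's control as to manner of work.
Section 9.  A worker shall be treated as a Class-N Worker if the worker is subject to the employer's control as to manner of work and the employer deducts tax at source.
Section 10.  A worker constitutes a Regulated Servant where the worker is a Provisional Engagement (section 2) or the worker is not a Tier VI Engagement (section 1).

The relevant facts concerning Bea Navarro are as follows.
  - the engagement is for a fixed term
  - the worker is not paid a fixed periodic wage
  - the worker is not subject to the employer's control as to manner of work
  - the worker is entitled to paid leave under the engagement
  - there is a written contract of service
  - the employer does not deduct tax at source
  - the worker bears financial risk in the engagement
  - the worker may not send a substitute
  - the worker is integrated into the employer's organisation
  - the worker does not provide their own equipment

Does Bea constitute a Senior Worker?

No

section 6 — Senior Staff Member: [there is a written contract of service? yes] AND [the worker provides their own equipment? no] → not satisfied.
section 3 — Covered Contractor: [the worker is integrated into the employer's organisation? yes] OR [the worker provides their own equipment? no] → satisfied.
section 4 — Permitted Staff Member: [Senior Staff Member (section 6)? no] AND [not a Covered Contractor (section 3)? no] AND [the worker is not entitled to paid leave under the engagement? no] → not satisfied.
section 8 — Senior Worker: [the worker bears no financial risk in the engagement? no] OR [Permitted Staff Member (section 4)? no] OR [the worker is subject to the employer's control as to manner of work? no] → not satisfied.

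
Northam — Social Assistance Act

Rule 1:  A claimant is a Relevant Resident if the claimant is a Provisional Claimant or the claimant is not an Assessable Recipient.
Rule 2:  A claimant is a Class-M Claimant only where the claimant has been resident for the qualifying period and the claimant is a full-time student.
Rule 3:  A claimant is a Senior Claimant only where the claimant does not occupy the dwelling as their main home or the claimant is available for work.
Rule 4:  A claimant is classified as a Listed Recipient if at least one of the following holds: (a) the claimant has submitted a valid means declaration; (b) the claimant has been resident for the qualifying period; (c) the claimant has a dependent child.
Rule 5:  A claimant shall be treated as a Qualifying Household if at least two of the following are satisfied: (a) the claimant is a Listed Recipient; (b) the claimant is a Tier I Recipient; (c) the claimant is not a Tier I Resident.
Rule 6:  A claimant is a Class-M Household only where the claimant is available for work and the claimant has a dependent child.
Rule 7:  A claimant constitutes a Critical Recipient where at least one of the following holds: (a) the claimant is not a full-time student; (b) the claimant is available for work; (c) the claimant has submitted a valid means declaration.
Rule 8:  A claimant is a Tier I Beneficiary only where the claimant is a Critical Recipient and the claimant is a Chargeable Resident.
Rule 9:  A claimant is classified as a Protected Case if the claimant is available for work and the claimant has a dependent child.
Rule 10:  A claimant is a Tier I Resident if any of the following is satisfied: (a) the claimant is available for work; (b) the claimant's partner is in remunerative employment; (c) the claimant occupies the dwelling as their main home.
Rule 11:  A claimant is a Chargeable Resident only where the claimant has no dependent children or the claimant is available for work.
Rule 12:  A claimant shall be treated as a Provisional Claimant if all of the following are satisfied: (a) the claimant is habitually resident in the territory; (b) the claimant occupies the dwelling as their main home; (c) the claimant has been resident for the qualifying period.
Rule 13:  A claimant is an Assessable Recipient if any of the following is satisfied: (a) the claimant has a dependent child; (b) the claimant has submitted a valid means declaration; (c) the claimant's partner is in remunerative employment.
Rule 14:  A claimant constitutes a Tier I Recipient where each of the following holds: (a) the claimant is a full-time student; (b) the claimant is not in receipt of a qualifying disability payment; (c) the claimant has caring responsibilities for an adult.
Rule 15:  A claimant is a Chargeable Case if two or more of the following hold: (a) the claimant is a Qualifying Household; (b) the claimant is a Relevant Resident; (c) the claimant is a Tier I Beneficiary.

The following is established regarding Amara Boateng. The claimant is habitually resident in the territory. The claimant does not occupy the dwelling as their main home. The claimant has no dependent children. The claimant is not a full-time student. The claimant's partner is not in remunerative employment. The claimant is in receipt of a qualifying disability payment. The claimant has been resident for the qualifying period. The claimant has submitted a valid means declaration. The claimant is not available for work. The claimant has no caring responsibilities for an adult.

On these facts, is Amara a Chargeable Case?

rule 4 — Listed Recipient: [the claimant has submitted a valid means declaration? yes] OR [the claimant has been resident for the qualifying period? yes] OR [the claimant has a dependent child? no] → satisfied.
rule 14 — Tier I Recipient: [the claimant is a full-time student? no] AND [the claimant is not in receipt of a qualifying disability payment? no] AND [the claimant has caring responsibilities for an adult? no] → not satisfied.
rule 10 — Tier I Resident: [the claimant is available for work? no] OR [the claimant's partner is in remunerative employment? no] OR [the claimant occupies the dwelling as their main home? no] → not satisfied.
rule 5 — Qualifying Household: Listed Recipient (rule 4)? yes; Tier I Recipient (rule 14)? no; not a Tier I Resident (rule 10)? yes — 2 of 3 hold (need ≥2) → satisfied.
rule 12 — Provisional Claimant: [the claimant is habitually resident in the territory? yes] AND [the claimant occupies the dwelling as their main home? no] AND [the claimant has been resident for the qualifying period? yes] → not satisfied.
rule 13 — Assessable Recipient: [the claimant has a dependent child? no] OR [the claimant has submitted a valid means declaration? yes] OR [the claimant's partner is in remunerative employment? no] → satisfied.
rule 1 — Relevant Resident: [Provisional Claimant (rule 12)? no] OR [not an Assessable Recipient (rule 13)? no] → not satisfied.
rule 7 — Critical Recipient: [the claimant is not a full-time student? yes] OR [the claimant is available for work? no] OR [the claimant has submitted a valid means declaration? yes] → satisfied.
rule 11 — Chargeable Resident: [the claimant has no dependent children? yes] OR [the claimant is available for work? no] → satisfied.
rule 8 — Tier I Beneficiary: [Critical Recipient (rule 7)? yes] AND [Chargeable Resident (rule 11)? yes] → satisfied.
rule 15 — Chargeable Case: Qualifying Household (rule 5)? yes; Relevant Resident (rule 1)? no; Tier I Beneficiary (rule 8)? yes — 2 of 3 hold (need ≥2) → satisfied.

Yes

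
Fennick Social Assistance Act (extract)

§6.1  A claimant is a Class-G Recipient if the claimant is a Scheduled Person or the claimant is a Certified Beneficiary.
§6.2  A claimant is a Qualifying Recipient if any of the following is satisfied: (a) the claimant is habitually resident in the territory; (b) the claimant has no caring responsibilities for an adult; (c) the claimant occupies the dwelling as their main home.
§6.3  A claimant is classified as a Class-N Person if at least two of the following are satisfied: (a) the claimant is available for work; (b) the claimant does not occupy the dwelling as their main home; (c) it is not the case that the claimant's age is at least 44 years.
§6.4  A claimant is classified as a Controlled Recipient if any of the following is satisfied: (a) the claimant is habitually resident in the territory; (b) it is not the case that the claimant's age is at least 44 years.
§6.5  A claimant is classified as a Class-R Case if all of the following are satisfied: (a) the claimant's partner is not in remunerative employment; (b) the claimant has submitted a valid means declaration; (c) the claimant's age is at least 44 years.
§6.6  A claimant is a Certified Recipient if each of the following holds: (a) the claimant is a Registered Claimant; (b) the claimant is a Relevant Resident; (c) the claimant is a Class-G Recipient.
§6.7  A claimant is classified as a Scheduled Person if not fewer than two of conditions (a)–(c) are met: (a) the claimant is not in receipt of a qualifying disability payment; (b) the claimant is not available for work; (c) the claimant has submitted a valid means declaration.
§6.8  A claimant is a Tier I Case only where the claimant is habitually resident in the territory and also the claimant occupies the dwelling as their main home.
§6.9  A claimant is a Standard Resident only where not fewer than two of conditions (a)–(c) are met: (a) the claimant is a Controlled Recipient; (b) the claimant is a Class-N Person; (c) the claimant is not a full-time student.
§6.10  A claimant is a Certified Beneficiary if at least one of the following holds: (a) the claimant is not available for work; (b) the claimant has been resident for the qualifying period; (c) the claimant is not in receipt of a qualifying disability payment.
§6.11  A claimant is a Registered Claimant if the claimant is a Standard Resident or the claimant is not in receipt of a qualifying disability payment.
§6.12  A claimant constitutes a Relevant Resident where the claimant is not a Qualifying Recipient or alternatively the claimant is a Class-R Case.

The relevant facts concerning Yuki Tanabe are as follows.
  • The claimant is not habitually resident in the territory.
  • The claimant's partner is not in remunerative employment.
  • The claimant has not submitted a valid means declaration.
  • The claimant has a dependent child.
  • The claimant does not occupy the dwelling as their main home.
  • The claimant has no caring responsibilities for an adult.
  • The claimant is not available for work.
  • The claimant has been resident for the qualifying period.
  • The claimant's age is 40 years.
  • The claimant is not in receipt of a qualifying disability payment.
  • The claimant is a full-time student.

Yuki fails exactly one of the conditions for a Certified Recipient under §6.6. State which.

§6.4 — Controlled Recipient: [the claimant is habitually resident in the territory? no] OR [claimant's age: 40 years ≥ 44 years? no, so negated condition yes] → satisfied.
§6.3 — Class-N Person: the claimant is available for work? no; the claimant does not occupy the dwelling as their main home? yes; claimant's age: 40 years ≥ 44 years? no, so negated condition yes — 2 of 3 hold (need ≥2) → satisfied.
§6.9 — Standard Resident: Controlled Recipient (§6.4)? yes; Class-N Person (§6.3)? yes; the claimant is not a full-time student? no — 2 of 3 hold (need ≥2) → satisfied.
§6.11 — Registered Claimant: [Standard Resident (§6.9)? yes] OR [the claimant is not in receipt of a qualifying disability payment? yes] → satisfied.
§6.2 — Qualifying Recipient: [the claimant is habitually resident in the territory? no] OR [the claimant has no caring responsibilities for an adult? yes] OR [the claimant occupies the dwelling as their main home? no] → satisfied.
§6.5 — Class-R Case: [the claimant's partner is not in remunerative employment? yes] AND [the claimant has submitted a valid means declaration? no] AND [claimant's age: 40 years ≥ 44 years? no] → not satisfied.
§6.12 — Relevant Resident: [not a Qualifying Recipient (§6.2)? no] OR [Class-R Case (§6.5)? no] → not satisfied.
§6.7 — Scheduled Person: the claimant is not in receipt of a qualifying disability payment? yes; the claimant is not available for work? yes; the claimant has submitted a valid means declaration? no — 2 of 3 hold (need ≥2) → satisfied.
§6.10 — Certified Beneficiary: [the claimant is not available for work? yes] OR [the claimant has been resident for the qualifying period? yes] OR [the claimant is not in receipt of a qualifying disability payment? yes] → satisfied.
§6.1 — Class-G Recipient: [Scheduled Person (§6.7)? yes] OR [Certified Beneficiary (§6.10)? yes] → satisfied.
§6.6 — Certified Recipient: [Registered Claimant (§6.11)? yes] AND [Relevant Resident (§6.12)? no] AND [Class-G Recipient (§6.1)? yes] → not satisfied.

Relevant Resident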